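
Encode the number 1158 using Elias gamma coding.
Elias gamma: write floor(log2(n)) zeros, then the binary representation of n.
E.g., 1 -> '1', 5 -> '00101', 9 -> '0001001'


num_bits = floor(log2(1158)) + 1 = 11
leading_zeros = num_bits - 1 = 10
binary(1158) = 10010000110

Elias gamma(1158) = '0000000000' + '10010000110' = 000000000010010000110 (21 bits)


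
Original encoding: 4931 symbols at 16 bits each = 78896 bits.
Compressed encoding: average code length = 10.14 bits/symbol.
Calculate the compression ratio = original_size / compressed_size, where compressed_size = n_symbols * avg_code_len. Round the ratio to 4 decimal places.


original_size = n_symbols * orig_bits = 4931 * 16 = 78896 bits
compressed_size = n_symbols * avg_code_len = 4931 * 10.14 = 50000.34 bits
ratio = original_size / compressed_size = 78896 / 50000.34 = 1.5779

Compression ratio = 1.5779


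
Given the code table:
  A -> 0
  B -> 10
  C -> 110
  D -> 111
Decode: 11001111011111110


Decoding:
110 -> C
0 -> A
111 -> D
10 -> B
111 -> D
111 -> D
10 -> B


Result: CADBDDB


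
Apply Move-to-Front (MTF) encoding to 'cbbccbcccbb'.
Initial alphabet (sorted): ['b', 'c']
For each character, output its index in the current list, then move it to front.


MTF encoding:
'c': index 1 in ['b', 'c'] -> ['c', 'b']
'b': index 1 in ['c', 'b'] -> ['b', 'c']
'b': index 0 in ['b', 'c'] -> ['b', 'c']
'c': index 1 in ['b', 'c'] -> ['c', 'b']
'c': index 0 in ['c', 'b'] -> ['c', 'b']
'b': index 1 in ['c', 'b'] -> ['b', 'c']
'c': index 1 in ['b', 'c'] -> ['c', 'b']
'c': index 0 in ['c', 'b'] -> ['c', 'b']
'c': index 0 in ['c', 'b'] -> ['c', 'b']
'b': index 1 in ['c', 'b'] -> ['b', 'c']
'b': index 0 in ['b', 'c'] -> ['b', 'c']


Output: [1, 1, 0, 1, 0, 1, 1, 0, 0, 1, 0]


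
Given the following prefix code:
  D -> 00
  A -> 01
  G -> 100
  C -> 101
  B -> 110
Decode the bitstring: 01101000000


Decoding step by step:
Bits 01 -> A
Bits 101 -> C
Bits 00 -> D
Bits 00 -> D
Bits 00 -> D


Decoded message: ACDDD


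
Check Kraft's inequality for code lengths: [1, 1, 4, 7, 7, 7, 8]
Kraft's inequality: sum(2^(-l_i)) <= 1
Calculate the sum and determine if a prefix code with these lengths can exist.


Sum = 2^(-1) + 2^(-1) + 2^(-4) + 2^(-7) + 2^(-7) + 2^(-7) + 2^(-8)
    = 0.5 + 0.5 + 0.0625 + 0.0078125 + 0.0078125 + 0.0078125 + 0.00390625
    = 279/256 = 1.08984375
Since 1.08984375 > 1, Kraft's inequality is NOT satisfied.
A prefix code with these lengths CANNOT exist.

Kraft sum = 1.08984375. Not satisfied.


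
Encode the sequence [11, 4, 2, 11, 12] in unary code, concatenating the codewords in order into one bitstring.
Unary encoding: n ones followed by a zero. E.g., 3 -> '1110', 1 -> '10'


Encode each number as n ones followed by a terminating 0:
  11 -> 111111111110 (12 bits)
  4 -> 11110 (5 bits)
  2 -> 110 (3 bits)
  11 -> 111111111110 (12 bits)
  12 -> 1111111111110 (13 bits)
Total length = 12 + 5 + 3 + 12 + 13 = 45 bits.

Unary([11, 4, 2, 11, 12]) = 111111111110111101101111111111101111111111110 (45 bits)


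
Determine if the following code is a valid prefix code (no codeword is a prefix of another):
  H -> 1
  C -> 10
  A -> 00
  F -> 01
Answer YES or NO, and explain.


Checking each pair (does one codeword prefix another?):
  H='1' vs C='10': prefix -- VIOLATION

NO -- this is NOT a valid prefix code. H (1) is a prefix of C (10).


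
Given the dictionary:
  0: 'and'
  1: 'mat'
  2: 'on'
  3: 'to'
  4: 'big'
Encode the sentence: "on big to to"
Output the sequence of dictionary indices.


Look up each word in the dictionary:
  'on' -> 2
  'big' -> 4
  'to' -> 3
  'to' -> 3

Encoded: [2, 4, 3, 3]


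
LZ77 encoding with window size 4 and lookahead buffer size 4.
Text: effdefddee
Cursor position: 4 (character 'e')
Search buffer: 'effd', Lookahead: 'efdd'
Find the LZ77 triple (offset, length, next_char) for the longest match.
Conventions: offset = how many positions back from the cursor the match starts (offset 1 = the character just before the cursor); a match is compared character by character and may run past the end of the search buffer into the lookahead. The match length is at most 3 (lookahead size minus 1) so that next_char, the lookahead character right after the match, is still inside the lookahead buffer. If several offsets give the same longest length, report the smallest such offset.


Try each offset into the search buffer:
  offset=1 (pos 3, char 'd'): match length 0
  offset=2 (pos 2, char 'f'): match length 0
  offset=3 (pos 1, char 'f'): match length 0
  offset=4 (pos 0, char 'e'): match length 2
Longest match has length 2 at offset 4.
next_char = character at position 4 + 2 = 6 -> 'd'

Best match: offset=4, length=2 (matching 'ef' starting at position 0)
LZ77 triple: (4, 2, 'd')


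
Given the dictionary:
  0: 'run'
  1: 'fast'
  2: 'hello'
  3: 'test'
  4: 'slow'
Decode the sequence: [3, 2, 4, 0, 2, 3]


Look up each index in the dictionary:
  3 -> 'test'
  2 -> 'hello'
  4 -> 'slow'
  0 -> 'run'
  2 -> 'hello'
  3 -> 'test'

Decoded: "test hello slow run hello test"


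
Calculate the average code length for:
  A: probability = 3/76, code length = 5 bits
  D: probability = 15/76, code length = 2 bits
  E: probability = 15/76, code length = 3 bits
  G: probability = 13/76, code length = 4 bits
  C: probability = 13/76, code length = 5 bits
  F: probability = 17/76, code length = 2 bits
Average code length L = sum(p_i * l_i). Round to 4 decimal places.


Weighted contributions p_i * l_i:
  A: (3/76) * 5 = 15/76
  D: (15/76) * 2 = 30/76
  E: (15/76) * 3 = 45/76
  G: (13/76) * 4 = 52/76
  C: (13/76) * 5 = 65/76
  F: (17/76) * 2 = 34/76
Sum = (15 + 30 + 45 + 52 + 65 + 34)/76 = 241/76

L = 241/76 = 3.1711 bits/symbol


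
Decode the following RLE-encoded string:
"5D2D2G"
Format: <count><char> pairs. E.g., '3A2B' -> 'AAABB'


Expanding each <count><char> pair:
  5D -> 'DDDDD'
  2D -> 'DD'
  2G -> 'GG'

Decoded = DDDDDDDGG


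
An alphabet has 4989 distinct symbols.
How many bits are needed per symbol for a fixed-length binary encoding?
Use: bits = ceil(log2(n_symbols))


log2(4989) = 12.2845
Bracket: 2^12 = 4096 < 4989 <= 2^13 = 8192
So ceil(log2(4989)) = 13

bits = ceil(log2(4989)) = ceil(12.2845) = 13 bits


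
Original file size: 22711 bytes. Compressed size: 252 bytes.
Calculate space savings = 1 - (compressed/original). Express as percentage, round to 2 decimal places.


ratio = compressed/original = 252/22711 = 0.011096
savings = 1 - ratio = 1 - 0.011096 = 0.988904
as a percentage: 0.988904 * 100 = 98.89%

Space savings = 1 - 252/22711 = 98.89%


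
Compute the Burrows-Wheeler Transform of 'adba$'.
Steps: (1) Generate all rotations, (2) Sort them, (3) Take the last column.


Rotations (sorted):
  0: $adba -> last char: a
  1: a$adb -> last char: b
  2: adba$ -> last char: $
  3: ba$ad -> last char: d
  4: dba$a -> last char: a


BWT = ab$da


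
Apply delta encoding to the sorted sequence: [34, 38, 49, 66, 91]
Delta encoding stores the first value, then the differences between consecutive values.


First value: 34
Deltas:
  38 - 34 = 4
  49 - 38 = 11
  66 - 49 = 17
  91 - 66 = 25


Delta encoded: [34, 4, 11, 17, 25]


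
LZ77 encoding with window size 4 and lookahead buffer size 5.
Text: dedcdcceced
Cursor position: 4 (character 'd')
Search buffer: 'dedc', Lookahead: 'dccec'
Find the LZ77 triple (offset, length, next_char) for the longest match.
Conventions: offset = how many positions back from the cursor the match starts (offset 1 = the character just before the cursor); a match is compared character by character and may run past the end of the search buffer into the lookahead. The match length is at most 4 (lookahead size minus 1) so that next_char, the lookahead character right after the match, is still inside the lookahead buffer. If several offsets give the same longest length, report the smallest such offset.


Try each offset into the search buffer:
  offset=1 (pos 3, char 'c'): match length 0
  offset=2 (pos 2, char 'd'): match length 2
  offset=3 (pos 1, char 'e'): match length 0
  offset=4 (pos 0, char 'd'): match length 1
Longest match has length 2 at offset 2.
next_char = character at position 4 + 2 = 6 -> 'c'

Best match: offset=2, length=2 (matching 'dc' starting at position 2)
LZ77 triple: (2, 2, 'c')


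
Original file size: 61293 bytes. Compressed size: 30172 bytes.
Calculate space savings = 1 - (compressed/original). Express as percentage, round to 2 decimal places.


ratio = compressed/original = 30172/61293 = 0.492258
savings = 1 - ratio = 1 - 0.492258 = 0.507742
as a percentage: 0.507742 * 100 = 50.77%

Space savings = 1 - 30172/61293 = 50.77%


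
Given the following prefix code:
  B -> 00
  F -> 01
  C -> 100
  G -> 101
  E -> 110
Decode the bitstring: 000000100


Decoding step by step:
Bits 00 -> B
Bits 00 -> B
Bits 00 -> B
Bits 100 -> C


Decoded message: BBBC


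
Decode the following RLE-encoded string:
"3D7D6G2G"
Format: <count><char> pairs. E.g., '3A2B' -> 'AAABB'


Expanding each <count><char> pair:
  3D -> 'DDD'
  7D -> 'DDDDDDD'
  6G -> 'GGGGGG'
  2G -> 'GG'

Decoded = DDDDDDDDDDGGGGGGGG


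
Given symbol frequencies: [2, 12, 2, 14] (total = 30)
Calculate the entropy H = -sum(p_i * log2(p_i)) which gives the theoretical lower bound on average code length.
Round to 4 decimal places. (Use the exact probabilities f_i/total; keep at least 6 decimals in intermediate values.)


Per-symbol terms -p_i * log2(p_i) with p_i = f_i/30:
  p = 2/30 = 0.066667: log2(p) = -3.906891, -p*log2(p) = 0.260459
  p = 12/30 = 0.400000: log2(p) = -1.321928, -p*log2(p) = 0.528771
  p = 2/30 = 0.066667: log2(p) = -3.906891, -p*log2(p) = 0.260459
  p = 14/30 = 0.466667: log2(p) = -1.099536, -p*log2(p) = 0.513117
H = 0.260459 + 0.528771 + 0.260459 + 0.513117 = 1.562806

H = 1.5628 bits/symbol


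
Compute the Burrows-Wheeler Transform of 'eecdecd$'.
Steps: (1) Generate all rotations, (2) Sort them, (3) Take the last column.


Rotations (sorted):
  0: $eecdecd -> last char: d
  1: cd$eecde -> last char: e
  2: cdecd$ee -> last char: e
  3: d$eecdec -> last char: c
  4: decd$eec -> last char: c
  5: ecd$eecd -> last char: d
  6: ecdecd$e -> last char: e
  7: eecdecd$ -> last char: $


BWT = deeccde$


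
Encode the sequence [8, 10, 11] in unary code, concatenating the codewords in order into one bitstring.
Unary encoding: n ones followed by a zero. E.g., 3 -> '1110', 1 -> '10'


Encode each number as n ones followed by a terminating 0:
  8 -> 111111110 (9 bits)
  10 -> 11111111110 (11 bits)
  11 -> 111111111110 (12 bits)
Total length = 9 + 11 + 12 = 32 bits.

Unary([8, 10, 11]) = 11111111011111111110111111111110 (32 bits)


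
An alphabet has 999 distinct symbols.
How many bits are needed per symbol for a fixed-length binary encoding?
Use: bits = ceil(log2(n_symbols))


log2(999) = 9.9643
Bracket: 2^9 = 512 < 999 <= 2^10 = 1024
So ceil(log2(999)) = 10

bits = ceil(log2(999)) = ceil(9.9643) = 10 bits


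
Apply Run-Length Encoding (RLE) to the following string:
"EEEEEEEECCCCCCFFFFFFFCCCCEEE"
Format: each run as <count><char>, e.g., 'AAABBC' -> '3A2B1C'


Scanning runs left to right:
  i=0: run of 'E' x 8 -> '8E'
  i=8: run of 'C' x 6 -> '6C'
  i=14: run of 'F' x 7 -> '7F'
  i=21: run of 'C' x 4 -> '4C'
  i=25: run of 'E' x 3 -> '3E'

RLE = 8E6C7F4C3E


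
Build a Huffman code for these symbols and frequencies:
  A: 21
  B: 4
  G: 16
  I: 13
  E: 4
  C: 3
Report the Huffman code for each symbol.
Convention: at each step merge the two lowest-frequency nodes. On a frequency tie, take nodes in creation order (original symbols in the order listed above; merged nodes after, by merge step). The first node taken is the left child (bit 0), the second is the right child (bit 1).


Huffman tree construction:
Step 1: Merge C(3) + B(4) = 7
Step 2: Merge E(4) + (C+B)(7) = 11
Step 3: Merge (E+(C+B))(11) + I(13) = 24
Step 4: Merge G(16) + A(21) = 37
Step 5: Merge ((E+(C+B))+I)(24) + (G+A)(37) = 61
Read each symbol's code off the tree from the root (left child = 0, right child = 1).

Codes:
  A: 11 (length 2)
  B: 0011 (length 4)
  G: 10 (length 2)
  I: 01 (length 2)
  E: 000 (length 3)
  C: 0010 (length 4)
Average code length: 140/61 = 2.2951 bits/symbol


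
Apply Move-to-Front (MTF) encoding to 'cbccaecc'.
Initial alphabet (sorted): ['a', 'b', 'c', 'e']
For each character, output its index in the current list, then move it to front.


MTF encoding:
'c': index 2 in ['a', 'b', 'c', 'e'] -> ['c', 'a', 'b', 'e']
'b': index 2 in ['c', 'a', 'b', 'e'] -> ['b', 'c', 'a', 'e']
'c': index 1 in ['b', 'c', 'a', 'e'] -> ['c', 'b', 'a', 'e']
'c': index 0 in ['c', 'b', 'a', 'e'] -> ['c', 'b', 'a', 'e']
'a': index 2 in ['c', 'b', 'a', 'e'] -> ['a', 'c', 'b', 'e']
'e': index 3 in ['a', 'c', 'b', 'e'] -> ['e', 'a', 'c', 'b']
'c': index 2 in ['e', 'a', 'c', 'b'] -> ['c', 'e', 'a', 'b']
'c': index 0 in ['c', 'e', 'a', 'b'] -> ['c', 'e', 'a', 'b']


Output: [2, 2, 1, 0, 2, 3, 2, 0]


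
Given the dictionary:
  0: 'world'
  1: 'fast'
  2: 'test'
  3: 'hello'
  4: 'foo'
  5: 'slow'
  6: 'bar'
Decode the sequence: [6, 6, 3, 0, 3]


Look up each index in the dictionary:
  6 -> 'bar'
  6 -> 'bar'
  3 -> 'hello'
  0 -> 'world'
  3 -> 'hello'

Decoded: "bar bar hello world hello"


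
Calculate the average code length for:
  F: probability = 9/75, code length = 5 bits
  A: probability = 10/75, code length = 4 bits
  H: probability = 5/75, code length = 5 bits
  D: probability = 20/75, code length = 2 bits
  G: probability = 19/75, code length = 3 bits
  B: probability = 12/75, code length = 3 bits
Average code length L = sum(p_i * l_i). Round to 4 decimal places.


Weighted contributions p_i * l_i:
  F: (9/75) * 5 = 45/75
  A: (10/75) * 4 = 40/75
  H: (5/75) * 5 = 25/75
  D: (20/75) * 2 = 40/75
  G: (19/75) * 3 = 57/75
  B: (12/75) * 3 = 36/75
Sum = (45 + 40 + 25 + 40 + 57 + 36)/75 = 243/75

L = 243/75 = 3.2400 bits/symbol


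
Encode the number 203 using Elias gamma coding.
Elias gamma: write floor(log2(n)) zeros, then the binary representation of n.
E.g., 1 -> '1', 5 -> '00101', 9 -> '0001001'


num_bits = floor(log2(203)) + 1 = 8
leading_zeros = num_bits - 1 = 7
binary(203) = 11001011

Elias gamma(203) = '0000000' + '11001011' = 000000011001011 (15 bits)


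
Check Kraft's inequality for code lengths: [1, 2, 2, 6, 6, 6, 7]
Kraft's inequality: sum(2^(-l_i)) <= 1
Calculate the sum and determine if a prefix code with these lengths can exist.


Sum = 2^(-1) + 2^(-2) + 2^(-2) + 2^(-6) + 2^(-6) + 2^(-6) + 2^(-7)
    = 0.5 + 0.25 + 0.25 + 0.015625 + 0.015625 + 0.015625 + 0.0078125
    = 135/128 = 1.0546875
Since 1.0546875 > 1, Kraft's inequality is NOT satisfied.
A prefix code with these lengths CANNOT exist.

Kraft sum = 1.0546875. Not satisfied.


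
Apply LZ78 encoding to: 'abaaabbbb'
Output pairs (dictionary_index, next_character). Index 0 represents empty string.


LZ78 encoding steps:
Dictionary: {0: ''}
Step 1: w='' (idx 0), next='a' -> output (0, 'a'), add 'a' as idx 1
Step 2: w='' (idx 0), next='b' -> output (0, 'b'), add 'b' as idx 2
Step 3: w='a' (idx 1), next='a' -> output (1, 'a'), add 'aa' as idx 3
Step 4: w='a' (idx 1), next='b' -> output (1, 'b'), add 'ab' as idx 4
Step 5: w='b' (idx 2), next='b' -> output (2, 'b'), add 'bb' as idx 5
Step 6: w='b' (idx 2), end of input -> output (2, '')


Encoded: [(0, 'a'), (0, 'b'), (1, 'a'), (1, 'b'), (2, 'b'), (2, '')]


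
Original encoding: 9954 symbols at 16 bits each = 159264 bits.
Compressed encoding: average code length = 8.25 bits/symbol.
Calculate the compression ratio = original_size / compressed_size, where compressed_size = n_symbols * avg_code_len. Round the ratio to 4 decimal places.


original_size = n_symbols * orig_bits = 9954 * 16 = 159264 bits
compressed_size = n_symbols * avg_code_len = 9954 * 8.25 = 82120.5 bits
ratio = original_size / compressed_size = 159264 / 82120.5 = 1.9394

Compression ratio = 1.9394


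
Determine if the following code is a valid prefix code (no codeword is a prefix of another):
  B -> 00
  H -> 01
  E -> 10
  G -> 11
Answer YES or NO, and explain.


Checking each pair (does one codeword prefix another?):
  B='00' vs H='01': no prefix
  B='00' vs E='10': no prefix
  B='00' vs G='11': no prefix
  H='01' vs B='00': no prefix
  H='01' vs E='10': no prefix
  H='01' vs G='11': no prefix
  E='10' vs B='00': no prefix
  E='10' vs H='01': no prefix
  E='10' vs G='11': no prefix
  G='11' vs B='00': no prefix
  G='11' vs H='01': no prefix
  G='11' vs E='10': no prefix
No violation found over all pairs.

YES -- this is a valid prefix code. No codeword is a prefix of any other codeword.


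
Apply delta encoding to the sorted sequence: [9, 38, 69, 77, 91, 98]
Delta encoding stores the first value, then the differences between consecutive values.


First value: 9
Deltas:
  38 - 9 = 29
  69 - 38 = 31
  77 - 69 = 8
  91 - 77 = 14
  98 - 91 = 7


Delta encoded: [9, 29, 31, 8, 14, 7]


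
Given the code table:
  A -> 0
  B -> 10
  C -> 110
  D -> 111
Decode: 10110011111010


Decoding:
10 -> B
110 -> C
0 -> A
111 -> D
110 -> C
10 -> B


Result: BCADCB


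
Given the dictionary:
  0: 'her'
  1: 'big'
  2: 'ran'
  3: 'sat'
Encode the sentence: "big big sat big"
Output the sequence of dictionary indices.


Look up each word in the dictionary:
  'big' -> 1
  'big' -> 1
  'sat' -> 3
  'big' -> 1

Encoded: [1, 1, 3, 1]


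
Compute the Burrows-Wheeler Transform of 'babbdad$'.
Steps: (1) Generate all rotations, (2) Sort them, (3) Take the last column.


Rotations (sorted):
  0: $babbdad -> last char: d
  1: abbdad$b -> last char: b
  2: ad$babbd -> last char: d
  3: babbdad$ -> last char: $
  4: bbdad$ba -> last char: a
  5: bdad$bab -> last char: b
  6: d$babbda -> last char: a
  7: dad$babb -> last char: b


BWT = dbd$abab


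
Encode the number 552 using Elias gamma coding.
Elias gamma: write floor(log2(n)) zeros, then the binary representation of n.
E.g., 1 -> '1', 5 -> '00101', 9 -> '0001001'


num_bits = floor(log2(552)) + 1 = 10
leading_zeros = num_bits - 1 = 9
binary(552) = 1000101000

Elias gamma(552) = '000000000' + '1000101000' = 0000000001000101000 (19 bits)


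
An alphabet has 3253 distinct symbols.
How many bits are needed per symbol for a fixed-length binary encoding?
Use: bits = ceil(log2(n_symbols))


log2(3253) = 11.6676
Bracket: 2^11 = 2048 < 3253 <= 2^12 = 4096
So ceil(log2(3253)) = 12

bits = ceil(log2(3253)) = ceil(11.6676) = 12 bits


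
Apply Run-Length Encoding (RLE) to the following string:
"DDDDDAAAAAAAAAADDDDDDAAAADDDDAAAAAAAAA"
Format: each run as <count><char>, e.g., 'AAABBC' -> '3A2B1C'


Scanning runs left to right:
  i=0: run of 'D' x 5 -> '5D'
  i=5: run of 'A' x 10 -> '10A'
  i=15: run of 'D' x 6 -> '6D'
  i=21: run of 'A' x 4 -> '4A'
  i=25: run of 'D' x 4 -> '4D'
  i=29: run of 'A' x 9 -> '9A'

RLE = 5D10A6D4A4D9A


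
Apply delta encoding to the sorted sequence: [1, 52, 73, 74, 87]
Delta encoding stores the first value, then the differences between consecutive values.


First value: 1
Deltas:
  52 - 1 = 51
  73 - 52 = 21
  74 - 73 = 1
  87 - 74 = 13


Delta encoded: [1, 51, 21, 1, 13]


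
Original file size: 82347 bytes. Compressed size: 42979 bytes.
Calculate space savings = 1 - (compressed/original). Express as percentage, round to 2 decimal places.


ratio = compressed/original = 42979/82347 = 0.521926
savings = 1 - ratio = 1 - 0.521926 = 0.478074
as a percentage: 0.478074 * 100 = 47.81%

Space savings = 1 - 42979/82347 = 47.81%


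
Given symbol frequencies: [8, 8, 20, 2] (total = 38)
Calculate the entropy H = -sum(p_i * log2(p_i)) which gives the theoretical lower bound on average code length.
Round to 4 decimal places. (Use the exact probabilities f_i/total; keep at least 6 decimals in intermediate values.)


Per-symbol terms -p_i * log2(p_i) with p_i = f_i/38:
  p = 8/38 = 0.210526: log2(p) = -2.247928, -p*log2(p) = 0.473248
  p = 8/38 = 0.210526: log2(p) = -2.247928, -p*log2(p) = 0.473248
  p = 20/38 = 0.526316: log2(p) = -0.925999, -p*log2(p) = 0.487368
  p = 2/38 = 0.052632: log2(p) = -4.247928, -p*log2(p) = 0.223575
H = 0.473248 + 0.473248 + 0.487368 + 0.223575 = 1.657439

H = 1.6574 bits/symbol


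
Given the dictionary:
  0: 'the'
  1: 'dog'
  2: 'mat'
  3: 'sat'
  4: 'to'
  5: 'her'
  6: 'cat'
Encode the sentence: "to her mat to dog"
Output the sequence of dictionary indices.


Look up each word in the dictionary:
  'to' -> 4
  'her' -> 5
  'mat' -> 2
  'to' -> 4
  'dog' -> 1

Encoded: [4, 5, 2, 4, 1]


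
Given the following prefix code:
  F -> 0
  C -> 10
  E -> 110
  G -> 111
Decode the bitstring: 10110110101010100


Decoding step by step:
Bits 10 -> C
Bits 110 -> E
Bits 110 -> E
Bits 10 -> C
Bits 10 -> C
Bits 10 -> C
Bits 10 -> C
Bits 0 -> F


Decoded message: CEECCCCF


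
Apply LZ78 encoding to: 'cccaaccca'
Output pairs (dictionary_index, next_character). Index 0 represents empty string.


LZ78 encoding steps:
Dictionary: {0: ''}
Step 1: w='' (idx 0), next='c' -> output (0, 'c'), add 'c' as idx 1
Step 2: w='c' (idx 1), next='c' -> output (1, 'c'), add 'cc' as idx 2
Step 3: w='' (idx 0), next='a' -> output (0, 'a'), add 'a' as idx 3
Step 4: w='a' (idx 3), next='c' -> output (3, 'c'), add 'ac' as idx 4
Step 5: w='cc' (idx 2), next='a' -> output (2, 'a'), add 'cca' as idx 5


Encoded: [(0, 'c'), (1, 'c'), (0, 'a'), (3, 'c'), (2, 'a')]


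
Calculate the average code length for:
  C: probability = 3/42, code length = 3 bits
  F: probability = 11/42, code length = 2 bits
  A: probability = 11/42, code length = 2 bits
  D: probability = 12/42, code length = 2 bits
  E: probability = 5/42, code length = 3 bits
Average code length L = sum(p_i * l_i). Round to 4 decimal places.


Weighted contributions p_i * l_i:
  C: (3/42) * 3 = 9/42
  F: (11/42) * 2 = 22/42
  A: (11/42) * 2 = 22/42
  D: (12/42) * 2 = 24/42
  E: (5/42) * 3 = 15/42
Sum = (9 + 22 + 22 + 24 + 15)/42 = 92/42

L = 92/42 = 2.1905 bits/symbol


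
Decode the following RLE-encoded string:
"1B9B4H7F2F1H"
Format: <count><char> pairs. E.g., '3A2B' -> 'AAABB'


Expanding each <count><char> pair:
  1B -> 'B'
  9B -> 'BBBBBBBBB'
  4H -> 'HHHH'
  7F -> 'FFFFFFF'
  2F -> 'FF'
  1H -> 'H'

Decoded = BBBBBBBBBBHHHHFFFFFFFFFH


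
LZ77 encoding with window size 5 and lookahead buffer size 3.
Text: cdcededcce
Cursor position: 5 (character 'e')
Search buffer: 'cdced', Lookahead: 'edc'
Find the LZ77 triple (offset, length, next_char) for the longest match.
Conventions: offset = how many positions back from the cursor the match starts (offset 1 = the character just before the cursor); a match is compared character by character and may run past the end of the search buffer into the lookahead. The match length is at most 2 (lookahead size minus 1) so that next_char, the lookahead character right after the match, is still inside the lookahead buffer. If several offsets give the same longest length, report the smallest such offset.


Try each offset into the search buffer:
  offset=1 (pos 4, char 'd'): match length 0
  offset=2 (pos 3, char 'e'): match length 2
  offset=3 (pos 2, char 'c'): match length 0
  offset=4 (pos 1, char 'd'): match length 0
  offset=5 (pos 0, char 'c'): match length 0
Longest match has length 2 at offset 2.
next_char = character at position 5 + 2 = 7 -> 'c'

Best match: offset=2, length=2 (matching 'ed' starting at position 3)
LZ77 triple: (2, 2, 'c')


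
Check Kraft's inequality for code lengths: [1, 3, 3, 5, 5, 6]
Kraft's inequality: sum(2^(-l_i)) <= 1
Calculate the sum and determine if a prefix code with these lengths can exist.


Sum = 2^(-1) + 2^(-3) + 2^(-3) + 2^(-5) + 2^(-5) + 2^(-6)
    = 0.5 + 0.125 + 0.125 + 0.03125 + 0.03125 + 0.015625
    = 53/64 = 0.828125
Since 0.828125 <= 1, Kraft's inequality IS satisfied.
A prefix code with these lengths CAN exist.

Kraft sum = 0.828125. Satisfied.


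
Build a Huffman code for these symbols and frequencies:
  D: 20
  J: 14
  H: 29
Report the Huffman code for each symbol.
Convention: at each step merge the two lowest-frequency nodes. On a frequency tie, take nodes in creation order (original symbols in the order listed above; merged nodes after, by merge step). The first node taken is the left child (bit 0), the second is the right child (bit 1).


Huffman tree construction:
Step 1: Merge J(14) + D(20) = 34
Step 2: Merge H(29) + (J+D)(34) = 63
Read each symbol's code off the tree from the root (left child = 0, right child = 1).

Codes:
  D: 11 (length 2)
  J: 10 (length 2)
  H: 0 (length 1)
Average code length: 97/63 = 1.5397 bits/symbol


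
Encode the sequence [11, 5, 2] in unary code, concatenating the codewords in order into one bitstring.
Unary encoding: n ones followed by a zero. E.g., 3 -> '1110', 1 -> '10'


Encode each number as n ones followed by a terminating 0:
  11 -> 111111111110 (12 bits)
  5 -> 111110 (6 bits)
  2 -> 110 (3 bits)
Total length = 12 + 6 + 3 = 21 bits.

Unary([11, 5, 2]) = 111111111110111110110 (21 bits)


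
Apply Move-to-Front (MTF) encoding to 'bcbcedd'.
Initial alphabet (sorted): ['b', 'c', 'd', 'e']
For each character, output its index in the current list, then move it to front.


MTF encoding:
'b': index 0 in ['b', 'c', 'd', 'e'] -> ['b', 'c', 'd', 'e']
'c': index 1 in ['b', 'c', 'd', 'e'] -> ['c', 'b', 'd', 'e']
'b': index 1 in ['c', 'b', 'd', 'e'] -> ['b', 'c', 'd', 'e']
'c': index 1 in ['b', 'c', 'd', 'e'] -> ['c', 'b', 'd', 'e']
'e': index 3 in ['c', 'b', 'd', 'e'] -> ['e', 'c', 'b', 'd']
'd': index 3 in ['e', 'c', 'b', 'd'] -> ['d', 'e', 'c', 'b']
'd': index 0 in ['d', 'e', 'c', 'b'] -> ['d', 'e', 'c', 'b']


Output: [0, 1, 1, 1, 3, 3, 0]


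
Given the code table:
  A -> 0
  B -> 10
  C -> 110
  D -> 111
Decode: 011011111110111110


Decoding:
0 -> A
110 -> C
111 -> D
111 -> D
10 -> B
111 -> D
110 -> C


Result: ACDDBDC


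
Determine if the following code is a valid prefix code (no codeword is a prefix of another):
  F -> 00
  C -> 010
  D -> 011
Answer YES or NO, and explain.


Checking each pair (does one codeword prefix another?):
  F='00' vs C='010': no prefix
  F='00' vs D='011': no prefix
  C='010' vs F='00': no prefix
  C='010' vs D='011': no prefix
  D='011' vs F='00': no prefix
  D='011' vs C='010': no prefix
No violation found over all pairs.

YES -- this is a valid prefix code. No codeword is a prefix of any other codeword.


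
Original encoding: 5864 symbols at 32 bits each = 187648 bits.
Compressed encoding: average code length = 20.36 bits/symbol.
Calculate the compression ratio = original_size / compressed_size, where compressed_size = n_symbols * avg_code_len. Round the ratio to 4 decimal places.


original_size = n_symbols * orig_bits = 5864 * 32 = 187648 bits
compressed_size = n_symbols * avg_code_len = 5864 * 20.36 = 119391.04 bits
ratio = original_size / compressed_size = 187648 / 119391.04 = 1.5717

Compression ratio = 1.5717


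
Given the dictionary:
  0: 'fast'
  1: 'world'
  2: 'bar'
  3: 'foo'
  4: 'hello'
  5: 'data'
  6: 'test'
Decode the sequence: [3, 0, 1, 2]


Look up each index in the dictionary:
  3 -> 'foo'
  0 -> 'fast'
  1 -> 'world'
  2 -> 'bar'

Decoded: "foo fast world bar"


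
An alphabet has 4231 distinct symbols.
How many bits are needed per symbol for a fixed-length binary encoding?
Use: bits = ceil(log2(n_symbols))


log2(4231) = 12.0468
Bracket: 2^12 = 4096 < 4231 <= 2^13 = 8192
So ceil(log2(4231)) = 13

bits = ceil(log2(4231)) = ceil(12.0468) = 13 bits


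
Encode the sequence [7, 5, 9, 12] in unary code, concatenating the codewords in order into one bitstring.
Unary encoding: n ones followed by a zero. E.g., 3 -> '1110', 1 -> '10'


Encode each number as n ones followed by a terminating 0:
  7 -> 11111110 (8 bits)
  5 -> 111110 (6 bits)
  9 -> 1111111110 (10 bits)
  12 -> 1111111111110 (13 bits)
Total length = 8 + 6 + 10 + 13 = 37 bits.

Unary([7, 5, 9, 12]) = 1111111011111011111111101111111111110 (37 bits)


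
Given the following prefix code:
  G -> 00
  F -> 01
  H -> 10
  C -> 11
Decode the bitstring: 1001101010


Decoding step by step:
Bits 10 -> H
Bits 01 -> F
Bits 10 -> H
Bits 10 -> H
Bits 10 -> H


Decoded message: HFHHH


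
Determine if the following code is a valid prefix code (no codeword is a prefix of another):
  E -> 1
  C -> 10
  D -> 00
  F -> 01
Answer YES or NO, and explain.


Checking each pair (does one codeword prefix another?):
  E='1' vs C='10': prefix -- VIOLATION

NO -- this is NOT a valid prefix code. E (1) is a prefix of C (10).


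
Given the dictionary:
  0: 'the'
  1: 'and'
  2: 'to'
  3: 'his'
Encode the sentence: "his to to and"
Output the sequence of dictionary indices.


Look up each word in the dictionary:
  'his' -> 3
  'to' -> 2
  'to' -> 2
  'and' -> 1

Encoded: [3, 2, 2, 1]


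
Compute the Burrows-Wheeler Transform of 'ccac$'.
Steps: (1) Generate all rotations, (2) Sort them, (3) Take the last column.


Rotations (sorted):
  0: $ccac -> last char: c
  1: ac$cc -> last char: c
  2: c$cca -> last char: a
  3: cac$c -> last char: c
  4: ccac$ -> last char: $


BWT = ccac$


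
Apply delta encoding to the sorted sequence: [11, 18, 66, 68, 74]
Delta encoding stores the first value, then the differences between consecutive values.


First value: 11
Deltas:
  18 - 11 = 7
  66 - 18 = 48
  68 - 66 = 2
  74 - 68 = 6


Delta encoded: [11, 7, 48, 2, 6]


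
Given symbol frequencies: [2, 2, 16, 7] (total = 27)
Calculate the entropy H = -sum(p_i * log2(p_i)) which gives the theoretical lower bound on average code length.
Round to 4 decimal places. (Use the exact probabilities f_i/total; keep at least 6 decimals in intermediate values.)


Per-symbol terms -p_i * log2(p_i) with p_i = f_i/27:
  p = 2/27 = 0.074074: log2(p) = -3.754888, -p*log2(p) = 0.278140
  p = 2/27 = 0.074074: log2(p) = -3.754888, -p*log2(p) = 0.278140
  p = 16/27 = 0.592593: log2(p) = -0.754888, -p*log2(p) = 0.447341
  p = 7/27 = 0.259259: log2(p) = -1.947533, -p*log2(p) = 0.504916
H = 0.278140 + 0.278140 + 0.447341 + 0.504916 = 1.508537

H = 1.5085 bits/symbol


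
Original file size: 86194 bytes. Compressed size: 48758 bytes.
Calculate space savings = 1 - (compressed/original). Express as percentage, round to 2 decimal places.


ratio = compressed/original = 48758/86194 = 0.565677
savings = 1 - ratio = 1 - 0.565677 = 0.434323
as a percentage: 0.434323 * 100 = 43.43%

Space savings = 1 - 48758/86194 = 43.43%


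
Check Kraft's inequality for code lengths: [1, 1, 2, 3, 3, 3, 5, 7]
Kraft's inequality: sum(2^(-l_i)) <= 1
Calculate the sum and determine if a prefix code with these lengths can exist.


Sum = 2^(-1) + 2^(-1) + 2^(-2) + 2^(-3) + 2^(-3) + 2^(-3) + 2^(-5) + 2^(-7)
    = 0.5 + 0.5 + 0.25 + 0.125 + 0.125 + 0.125 + 0.03125 + 0.0078125
    = 213/128 = 1.6640625
Since 1.6640625 > 1, Kraft's inequality is NOT satisfied.
A prefix code with these lengths CANNOT exist.

Kraft sum = 1.6640625. Not satisfied.


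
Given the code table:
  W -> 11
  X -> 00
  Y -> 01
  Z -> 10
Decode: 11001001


Decoding:
11 -> W
00 -> X
10 -> Z
01 -> Y


Result: WXZY


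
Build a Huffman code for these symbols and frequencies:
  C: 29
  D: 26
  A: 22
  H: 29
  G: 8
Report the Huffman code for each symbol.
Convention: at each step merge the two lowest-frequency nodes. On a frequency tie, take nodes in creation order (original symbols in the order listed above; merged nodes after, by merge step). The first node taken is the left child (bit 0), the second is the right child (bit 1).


Huffman tree construction:
Step 1: Merge G(8) + A(22) = 30
Step 2: Merge D(26) + C(29) = 55
Step 3: Merge H(29) + (G+A)(30) = 59
Step 4: Merge (D+C)(55) + (H+(G+A))(59) = 114
Read each symbol's code off the tree from the root (left child = 0, right child = 1).

Codes:
  C: 01 (length 2)
  D: 00 (length 2)
  A: 111 (length 3)
  H: 10 (length 2)
  G: 110 (length 3)
Average code length: 258/114 = 2.2632 bits/symbol


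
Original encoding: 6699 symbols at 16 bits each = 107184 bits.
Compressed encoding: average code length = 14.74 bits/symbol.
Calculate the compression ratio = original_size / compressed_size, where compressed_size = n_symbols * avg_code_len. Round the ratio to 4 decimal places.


original_size = n_symbols * orig_bits = 6699 * 16 = 107184 bits
compressed_size = n_symbols * avg_code_len = 6699 * 14.74 = 98743.26 bits
ratio = original_size / compressed_size = 107184 / 98743.26 = 1.0855

Compression ratio = 1.0855


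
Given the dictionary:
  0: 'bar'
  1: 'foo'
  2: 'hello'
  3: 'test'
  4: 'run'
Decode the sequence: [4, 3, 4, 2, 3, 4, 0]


Look up each index in the dictionary:
  4 -> 'run'
  3 -> 'test'
  4 -> 'run'
  2 -> 'hello'
  3 -> 'test'
  4 -> 'run'
  0 -> 'bar'

Decoded: "run test run hello test run bar"


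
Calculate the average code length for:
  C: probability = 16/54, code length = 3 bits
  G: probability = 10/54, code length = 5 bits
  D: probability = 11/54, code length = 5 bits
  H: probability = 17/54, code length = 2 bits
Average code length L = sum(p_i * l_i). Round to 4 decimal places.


Weighted contributions p_i * l_i:
  C: (16/54) * 3 = 48/54
  G: (10/54) * 5 = 50/54
  D: (11/54) * 5 = 55/54
  H: (17/54) * 2 = 34/54
Sum = (48 + 50 + 55 + 34)/54 = 187/54

L = 187/54 = 3.4630 bits/symbol


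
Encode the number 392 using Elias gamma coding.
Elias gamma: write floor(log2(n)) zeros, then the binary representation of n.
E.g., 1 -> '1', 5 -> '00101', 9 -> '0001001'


num_bits = floor(log2(392)) + 1 = 9
leading_zeros = num_bits - 1 = 8
binary(392) = 110001000

Elias gamma(392) = '00000000' + '110001000' = 00000000110001000 (17 bits)


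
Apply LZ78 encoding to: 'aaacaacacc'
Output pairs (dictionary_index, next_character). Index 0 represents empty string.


LZ78 encoding steps:
Dictionary: {0: ''}
Step 1: w='' (idx 0), next='a' -> output (0, 'a'), add 'a' as idx 1
Step 2: w='a' (idx 1), next='a' -> output (1, 'a'), add 'aa' as idx 2
Step 3: w='' (idx 0), next='c' -> output (0, 'c'), add 'c' as idx 3
Step 4: w='aa' (idx 2), next='c' -> output (2, 'c'), add 'aac' as idx 4
Step 5: w='a' (idx 1), next='c' -> output (1, 'c'), add 'ac' as idx 5
Step 6: w='c' (idx 3), end of input -> output (3, '')


Encoded: [(0, 'a'), (1, 'a'), (0, 'c'), (2, 'c'), (1, 'c'), (3, '')]


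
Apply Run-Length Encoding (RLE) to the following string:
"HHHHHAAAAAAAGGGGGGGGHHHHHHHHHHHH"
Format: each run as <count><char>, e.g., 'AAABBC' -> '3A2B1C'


Scanning runs left to right:
  i=0: run of 'H' x 5 -> '5H'
  i=5: run of 'A' x 7 -> '7A'
  i=12: run of 'G' x 8 -> '8G'
  i=20: run of 'H' x 12 -> '12H'

RLE = 5H7A8G12H


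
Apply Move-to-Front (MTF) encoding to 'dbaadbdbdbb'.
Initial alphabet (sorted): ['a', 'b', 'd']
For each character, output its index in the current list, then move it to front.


MTF encoding:
'd': index 2 in ['a', 'b', 'd'] -> ['d', 'a', 'b']
'b': index 2 in ['d', 'a', 'b'] -> ['b', 'd', 'a']
'a': index 2 in ['b', 'd', 'a'] -> ['a', 'b', 'd']
'a': index 0 in ['a', 'b', 'd'] -> ['a', 'b', 'd']
'd': index 2 in ['a', 'b', 'd'] -> ['d', 'a', 'b']
'b': index 2 in ['d', 'a', 'b'] -> ['b', 'd', 'a']
'd': index 1 in ['b', 'd', 'a'] -> ['d', 'b', 'a']
'b': index 1 in ['d', 'b', 'a'] -> ['b', 'd', 'a']
'd': index 1 in ['b', 'd', 'a'] -> ['d', 'b', 'a']
'b': index 1 in ['d', 'b', 'a'] -> ['b', 'd', 'a']
'b': index 0 in ['b', 'd', 'a'] -> ['b', 'd', 'a']


Output: [2, 2, 2, 0, 2, 2, 1, 1, 1, 1, 0]


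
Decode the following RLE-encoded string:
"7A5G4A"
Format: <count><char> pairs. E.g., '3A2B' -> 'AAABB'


Expanding each <count><char> pair:
  7A -> 'AAAAAAA'
  5G -> 'GGGGG'
  4A -> 'AAAA'

Decoded = AAAAAAAGGGGGAAAA


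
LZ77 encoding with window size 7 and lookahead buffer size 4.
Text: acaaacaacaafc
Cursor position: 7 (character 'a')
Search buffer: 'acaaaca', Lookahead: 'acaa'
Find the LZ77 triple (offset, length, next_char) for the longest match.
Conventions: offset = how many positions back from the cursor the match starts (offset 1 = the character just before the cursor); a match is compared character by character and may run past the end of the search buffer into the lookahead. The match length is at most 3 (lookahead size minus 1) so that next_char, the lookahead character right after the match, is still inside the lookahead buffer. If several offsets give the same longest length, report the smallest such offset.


Try each offset into the search buffer:
  offset=1 (pos 6, char 'a'): match length 1
  offset=2 (pos 5, char 'c'): match length 0
  offset=3 (pos 4, char 'a'): match length 3
  offset=4 (pos 3, char 'a'): match length 1
  offset=5 (pos 2, char 'a'): match length 1
  offset=6 (pos 1, char 'c'): match length 0
  offset=7 (pos 0, char 'a'): match length 3
Longest match has length 3, found at offsets 3, 7; take the smallest, offset 3.
next_char = character at position 7 + 3 = 10 -> 'a'

Best match: offset=3, length=3 (matching 'aca' starting at position 4)
LZ77 triple: (3, 3, 'a')


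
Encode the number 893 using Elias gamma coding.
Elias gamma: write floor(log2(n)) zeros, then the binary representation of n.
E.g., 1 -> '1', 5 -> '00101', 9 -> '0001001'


num_bits = floor(log2(893)) + 1 = 10
leading_zeros = num_bits - 1 = 9
binary(893) = 1101111101

Elias gamma(893) = '000000000' + '1101111101' = 0000000001101111101 (19 bits)


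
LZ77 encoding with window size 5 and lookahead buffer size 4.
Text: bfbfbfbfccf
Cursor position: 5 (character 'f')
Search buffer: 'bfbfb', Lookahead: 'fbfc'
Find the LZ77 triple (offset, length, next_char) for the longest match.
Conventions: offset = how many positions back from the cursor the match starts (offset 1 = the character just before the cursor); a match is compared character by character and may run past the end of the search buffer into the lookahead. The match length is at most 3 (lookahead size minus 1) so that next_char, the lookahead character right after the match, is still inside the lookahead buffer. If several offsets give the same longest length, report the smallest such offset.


Try each offset into the search buffer:
  offset=1 (pos 4, char 'b'): match length 0
  offset=2 (pos 3, char 'f'): match length 3
  offset=3 (pos 2, char 'b'): match length 0
  offset=4 (pos 1, char 'f'): match length 3
  offset=5 (pos 0, char 'b'): match length 0
Longest match has length 3, found at offsets 2, 4; take the smallest, offset 2.
next_char = character at position 5 + 3 = 8 -> 'c'

Best match: offset=2, length=3 (matching 'fbf' starting at position 3)
LZ77 triple: (2, 3, 'c')


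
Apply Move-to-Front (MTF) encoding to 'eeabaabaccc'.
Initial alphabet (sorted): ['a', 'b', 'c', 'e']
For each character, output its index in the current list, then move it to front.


MTF encoding:
'e': index 3 in ['a', 'b', 'c', 'e'] -> ['e', 'a', 'b', 'c']
'e': index 0 in ['e', 'a', 'b', 'c'] -> ['e', 'a', 'b', 'c']
'a': index 1 in ['e', 'a', 'b', 'c'] -> ['a', 'e', 'b', 'c']
'b': index 2 in ['a', 'e', 'b', 'c'] -> ['b', 'a', 'e', 'c']
'a': index 1 in ['b', 'a', 'e', 'c'] -> ['a', 'b', 'e', 'c']
'a': index 0 in ['a', 'b', 'e', 'c'] -> ['a', 'b', 'e', 'c']
'b': index 1 in ['a', 'b', 'e', 'c'] -> ['b', 'a', 'e', 'c']
'a': index 1 in ['b', 'a', 'e', 'c'] -> ['a', 'b', 'e', 'c']
'c': index 3 in ['a', 'b', 'e', 'c'] -> ['c', 'a', 'b', 'e']
'c': index 0 in ['c', 'a', 'b', 'e'] -> ['c', 'a', 'b', 'e']
'c': index 0 in ['c', 'a', 'b', 'e'] -> ['c', 'a', 'b', 'e']


Output: [3, 0, 1, 2, 1, 0, 1, 1, 3, 0, 0]


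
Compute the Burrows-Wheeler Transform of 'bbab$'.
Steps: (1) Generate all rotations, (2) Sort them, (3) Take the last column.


Rotations (sorted):
  0: $bbab -> last char: b
  1: ab$bb -> last char: b
  2: b$bba -> last char: a
  3: bab$b -> last char: b
  4: bbab$ -> last char: $


BWT = bbab$


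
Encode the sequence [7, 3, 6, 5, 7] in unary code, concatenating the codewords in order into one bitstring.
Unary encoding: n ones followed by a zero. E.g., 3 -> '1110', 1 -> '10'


Encode each number as n ones followed by a terminating 0:
  7 -> 11111110 (8 bits)
  3 -> 1110 (4 bits)
  6 -> 1111110 (7 bits)
  5 -> 111110 (6 bits)
  7 -> 11111110 (8 bits)
Total length = 8 + 4 + 7 + 6 + 8 = 33 bits.

Unary([7, 3, 6, 5, 7]) = 111111101110111111011111011111110 (33 bits)
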